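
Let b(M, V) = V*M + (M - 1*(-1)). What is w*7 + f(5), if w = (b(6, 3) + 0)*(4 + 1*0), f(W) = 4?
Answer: 704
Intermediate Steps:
b(M, V) = 1 + M + M*V (b(M, V) = M*V + (M + 1) = M*V + (1 + M) = 1 + M + M*V)
w = 100 (w = ((1 + 6 + 6*3) + 0)*(4 + 1*0) = ((1 + 6 + 18) + 0)*(4 + 0) = (25 + 0)*4 = 25*4 = 100)
w*7 + f(5) = 100*7 + 4 = 700 + 4 = 704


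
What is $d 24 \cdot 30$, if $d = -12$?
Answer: $-8640$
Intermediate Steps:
$d 24 \cdot 30 = \left(-12\right) 24 \cdot 30 = \left(-288\right) 30 = -8640$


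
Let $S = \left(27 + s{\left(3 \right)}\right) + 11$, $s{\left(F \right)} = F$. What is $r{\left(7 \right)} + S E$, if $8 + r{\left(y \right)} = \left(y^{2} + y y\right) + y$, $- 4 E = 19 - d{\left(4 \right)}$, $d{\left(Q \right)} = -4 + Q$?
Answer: $- \frac{391}{4} \approx -97.75$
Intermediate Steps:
$E = - \frac{19}{4}$ ($E = - \frac{19 - \left(-4 + 4\right)}{4} = - \frac{19 - 0}{4} = - \frac{19 + 0}{4} = \left(- \frac{1}{4}\right) 19 = - \frac{19}{4} \approx -4.75$)
$S = 41$ ($S = \left(27 + 3\right) + 11 = 30 + 11 = 41$)
$r{\left(y \right)} = -8 + y + 2 y^{2}$ ($r{\left(y \right)} = -8 + \left(\left(y^{2} + y y\right) + y\right) = -8 + \left(\left(y^{2} + y^{2}\right) + y\right) = -8 + \left(2 y^{2} + y\right) = -8 + \left(y + 2 y^{2}\right) = -8 + y + 2 y^{2}$)
$r{\left(7 \right)} + S E = \left(-8 + 7 + 2 \cdot 7^{2}\right) + 41 \left(- \frac{19}{4}\right) = \left(-8 + 7 + 2 \cdot 49\right) - \frac{779}{4} = \left(-8 + 7 + 98\right) - \frac{779}{4} = 97 - \frac{779}{4} = - \frac{391}{4}$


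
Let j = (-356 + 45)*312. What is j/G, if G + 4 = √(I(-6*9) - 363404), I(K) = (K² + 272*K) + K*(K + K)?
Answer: 8086/7695 + 16172*I*√5771/7695 ≈ 1.0508 + 159.65*I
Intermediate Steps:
j = -97032 (j = -311*312 = -97032)
I(K) = 3*K² + 272*K (I(K) = (K² + 272*K) + K*(2*K) = (K² + 272*K) + 2*K² = 3*K² + 272*K)
G = -4 + 8*I*√5771 (G = -4 + √((-6*9)*(272 + 3*(-6*9)) - 363404) = -4 + √(-54*(272 + 3*(-54)) - 363404) = -4 + √(-54*(272 - 162) - 363404) = -4 + √(-54*110 - 363404) = -4 + √(-5940 - 363404) = -4 + √(-369344) = -4 + 8*I*√5771 ≈ -4.0 + 607.74*I)
j/G = -97032/(-4 + 8*I*√5771)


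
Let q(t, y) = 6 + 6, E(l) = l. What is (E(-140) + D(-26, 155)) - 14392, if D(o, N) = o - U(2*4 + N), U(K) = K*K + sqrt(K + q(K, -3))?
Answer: -41127 - 5*sqrt(7) ≈ -41140.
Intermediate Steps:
q(t, y) = 12
U(K) = K**2 + sqrt(12 + K) (U(K) = K*K + sqrt(K + 12) = K**2 + sqrt(12 + K))
D(o, N) = o - (8 + N)**2 - sqrt(20 + N) (D(o, N) = o - ((2*4 + N)**2 + sqrt(12 + (2*4 + N))) = o - ((8 + N)**2 + sqrt(12 + (8 + N))) = o - ((8 + N)**2 + sqrt(20 + N)) = o + (-(8 + N)**2 - sqrt(20 + N)) = o - (8 + N)**2 - sqrt(20 + N))
(E(-140) + D(-26, 155)) - 14392 = (-140 + (-26 - (8 + 155)**2 - sqrt(20 + 155))) - 14392 = (-140 + (-26 - 1*163**2 - sqrt(175))) - 14392 = (-140 + (-26 - 1*26569 - 5*sqrt(7))) - 14392 = (-140 + (-26 - 26569 - 5*sqrt(7))) - 14392 = (-140 + (-26595 - 5*sqrt(7))) - 14392 = (-26735 - 5*sqrt(7)) - 14392 = -41127 - 5*sqrt(7)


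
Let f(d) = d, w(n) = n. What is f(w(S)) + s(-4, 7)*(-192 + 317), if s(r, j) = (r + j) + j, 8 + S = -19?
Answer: 1223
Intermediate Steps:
S = -27 (S = -8 - 19 = -27)
s(r, j) = r + 2*j (s(r, j) = (j + r) + j = r + 2*j)
f(w(S)) + s(-4, 7)*(-192 + 317) = -27 + (-4 + 2*7)*(-192 + 317) = -27 + (-4 + 14)*125 = -27 + 10*125 = -27 + 1250 = 1223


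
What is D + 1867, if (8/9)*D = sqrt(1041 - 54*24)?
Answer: 1867 + 9*I*sqrt(255)/8 ≈ 1867.0 + 17.965*I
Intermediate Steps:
D = 9*I*sqrt(255)/8 (D = 9*sqrt(1041 - 54*24)/8 = 9*sqrt(1041 - 1296)/8 = 9*sqrt(-255)/8 = 9*(I*sqrt(255))/8 = 9*I*sqrt(255)/8 ≈ 17.965*I)
D + 1867 = 9*I*sqrt(255)/8 + 1867 = 1867 + 9*I*sqrt(255)/8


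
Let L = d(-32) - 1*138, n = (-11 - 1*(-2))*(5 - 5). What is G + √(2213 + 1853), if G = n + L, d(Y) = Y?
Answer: -170 + √4066 ≈ -106.23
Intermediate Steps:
n = 0 (n = (-11 + 2)*0 = -9*0 = 0)
L = -170 (L = -32 - 1*138 = -32 - 138 = -170)
G = -170 (G = 0 - 170 = -170)
G + √(2213 + 1853) = -170 + √(2213 + 1853) = -170 + √4066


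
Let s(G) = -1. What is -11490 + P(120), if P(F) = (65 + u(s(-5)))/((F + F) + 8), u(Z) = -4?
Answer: -2849459/248 ≈ -11490.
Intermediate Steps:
P(F) = 61/(8 + 2*F) (P(F) = (65 - 4)/((F + F) + 8) = 61/(2*F + 8) = 61/(8 + 2*F))
-11490 + P(120) = -11490 + 61/(2*(4 + 120)) = -11490 + (61/2)/124 = -11490 + (61/2)*(1/124) = -11490 + 61/248 = -2849459/248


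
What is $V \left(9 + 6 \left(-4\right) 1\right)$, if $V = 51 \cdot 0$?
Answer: $0$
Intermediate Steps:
$V = 0$
$V \left(9 + 6 \left(-4\right) 1\right) = 0 \left(9 + 6 \left(-4\right) 1\right) = 0 \left(9 - 24\right) = 0 \left(-15\right) = 0$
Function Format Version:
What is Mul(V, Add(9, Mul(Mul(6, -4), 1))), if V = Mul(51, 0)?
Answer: 0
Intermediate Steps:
V = 0
Mul(V, Add(9, Mul(Mul(6, -4), 1))) = Mul(0, Add(9, Mul(Mul(6, -4), 1))) = Mul(0, Add(9, Mul(-24, 1))) = Mul(0, Add(9, -24)) = Mul(0, -15) = 0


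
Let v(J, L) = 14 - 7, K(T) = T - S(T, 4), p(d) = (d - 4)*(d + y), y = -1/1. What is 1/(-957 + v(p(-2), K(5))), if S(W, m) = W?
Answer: -1/950 ≈ -0.0010526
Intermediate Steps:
y = -1 (y = -1*1 = -1)
p(d) = (-1 + d)*(-4 + d) (p(d) = (d - 4)*(d - 1) = (-4 + d)*(-1 + d) = (-1 + d)*(-4 + d))
K(T) = 0 (K(T) = T - T = 0)
v(J, L) = 7
1/(-957 + v(p(-2), K(5))) = 1/(-957 + 7) = 1/(-950) = -1/950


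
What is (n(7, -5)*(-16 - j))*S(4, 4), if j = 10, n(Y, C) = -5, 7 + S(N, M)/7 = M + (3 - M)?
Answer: -3640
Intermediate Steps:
S(N, M) = -28 (S(N, M) = -49 + 7*(M + (3 - M)) = -49 + 7*3 = -49 + 21 = -28)
(n(7, -5)*(-16 - j))*S(4, 4) = -5*(-16 - 1*10)*(-28) = -5*(-16 - 10)*(-28) = -5*(-26)*(-28) = 130*(-28) = -3640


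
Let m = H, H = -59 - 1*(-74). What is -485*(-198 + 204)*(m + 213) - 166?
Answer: -663646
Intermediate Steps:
H = 15 (H = -59 + 74 = 15)
m = 15
-485*(-198 + 204)*(m + 213) - 166 = -485*(-198 + 204)*(15 + 213) - 166 = -2910*228 - 166 = -485*1368 - 166 = -663480 - 166 = -663646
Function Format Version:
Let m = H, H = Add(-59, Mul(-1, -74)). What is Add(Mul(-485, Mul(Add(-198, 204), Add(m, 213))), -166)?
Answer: -663646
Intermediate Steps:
H = 15 (H = Add(-59, 74) = 15)
m = 15
Add(Mul(-485, Mul(Add(-198, 204), Add(m, 213))), -166) = Add(Mul(-485, Mul(Add(-198, 204), Add(15, 213))), -166) = Add(Mul(-485, Mul(6, 228)), -166) = Add(Mul(-485, 1368), -166) = Add(-663480, -166) = -663646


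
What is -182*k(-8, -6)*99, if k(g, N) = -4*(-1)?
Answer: -72072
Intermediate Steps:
k(g, N) = 4
-182*k(-8, -6)*99 = -182*4*99 = -728*99 = -72072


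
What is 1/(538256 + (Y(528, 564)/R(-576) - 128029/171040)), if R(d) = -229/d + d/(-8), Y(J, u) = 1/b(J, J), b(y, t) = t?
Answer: 78457929440/42230392542398501 ≈ 1.8579e-6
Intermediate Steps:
Y(J, u) = 1/J
R(d) = -229/d - d/8 (R(d) = -229/d + d*(-⅛) = -229/d - d/8)
1/(538256 + (Y(528, 564)/R(-576) - 128029/171040)) = 1/(538256 + (1/(528*(-229/(-576) - ⅛*(-576))) - 128029/171040)) = 1/(538256 + (1/(528*(-229*(-1/576) + 72)) - 128029*1/171040)) = 1/(538256 + (1/(528*(229/576 + 72)) - 128029/171040)) = 1/(538256 + (1/(528*(41701/576)) - 128029/171040)) = 1/(538256 + ((1/528)*(576/41701) - 128029/171040)) = 1/(538256 + (12/458711 - 128029/171040)) = 1/(538256 - 58726258139/78457929440) = 1/(42230392542398501/78457929440) = 78457929440/42230392542398501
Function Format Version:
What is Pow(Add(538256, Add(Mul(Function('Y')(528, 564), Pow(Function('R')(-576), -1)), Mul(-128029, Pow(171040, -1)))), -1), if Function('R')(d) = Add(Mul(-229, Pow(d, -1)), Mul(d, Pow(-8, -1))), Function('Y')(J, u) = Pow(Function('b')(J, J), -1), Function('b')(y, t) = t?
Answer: Rational(78457929440, 42230392542398501) ≈ 1.8579e-6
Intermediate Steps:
Function('Y')(J, u) = Pow(J, -1)
Function('R')(d) = Add(Mul(-229, Pow(d, -1)), Mul(Rational(-1, 8), d)) (Function('R')(d) = Add(Mul(-229, Pow(d, -1)), Mul(d, Rational(-1, 8))) = Add(Mul(-229, Pow(d, -1)), Mul(Rational(-1, 8), d)))
Pow(Add(538256, Add(Mul(Function('Y')(528, 564), Pow(Function('R')(-576), -1)), Mul(-128029, Pow(171040, -1)))), -1) = Pow(Add(538256, Add(Mul(Pow(528, -1), Pow(Add(Mul(-229, Pow(-576, -1)), Mul(Rational(-1, 8), -576)), -1)), Mul(-128029, Pow(171040, -1)))), -1) = Pow(Add(538256, Add(Mul(Rational(1, 528), Pow(Add(Mul(-229, Rational(-1, 576)), 72), -1)), Mul(-128029, Rational(1, 171040)))), -1) = Pow(Add(538256, Add(Mul(Rational(1, 528), Pow(Add(Rational(229, 576), 72), -1)), Rational(-128029, 171040))), -1) = Pow(Add(538256, Add(Mul(Rational(1, 528), Pow(Rational(41701, 576), -1)), Rational(-128029, 171040))), -1) = Pow(Add(538256, Add(Mul(Rational(1, 528), Rational(576, 41701)), Rational(-128029, 171040))), -1) = Pow(Add(538256, Add(Rational(12, 458711), Rational(-128029, 171040))), -1) = Pow(Add(538256, Rational(-58726258139, 78457929440)), -1) = Pow(Rational(42230392542398501, 78457929440), -1) = Rational(78457929440, 42230392542398501)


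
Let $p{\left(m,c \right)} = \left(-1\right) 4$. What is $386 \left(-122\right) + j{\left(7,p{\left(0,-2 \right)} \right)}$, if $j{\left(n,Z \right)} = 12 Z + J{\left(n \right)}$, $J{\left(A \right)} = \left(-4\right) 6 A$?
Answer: $-47308$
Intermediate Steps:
$J{\left(A \right)} = - 24 A$
$p{\left(m,c \right)} = -4$
$j{\left(n,Z \right)} = - 24 n + 12 Z$ ($j{\left(n,Z \right)} = 12 Z - 24 n = - 24 n + 12 Z$)
$386 \left(-122\right) + j{\left(7,p{\left(0,-2 \right)} \right)} = 386 \left(-122\right) + \left(\left(-24\right) 7 + 12 \left(-4\right)\right) = -47092 - 216 = -47308$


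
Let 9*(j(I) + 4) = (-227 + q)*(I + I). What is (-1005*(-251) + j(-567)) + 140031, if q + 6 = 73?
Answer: 412442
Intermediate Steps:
q = 67 (q = -6 + 73 = 67)
j(I) = -4 - 320*I/9 (j(I) = -4 + ((-227 + 67)*(I + I))/9 = -4 + (-320*I)/9 = -4 - 320*I/9)
(-1005*(-251) + j(-567)) + 140031 = (-1005*(-251) + (-4 - 320/9*(-567))) + 140031 = (252255 + (-4 + 20160)) + 140031 = (252255 + 20156) + 140031 = 272411 + 140031 = 412442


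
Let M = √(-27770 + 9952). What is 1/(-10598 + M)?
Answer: -5299/56167711 - I*√17818/112335422 ≈ -9.4343e-5 - 1.1883e-6*I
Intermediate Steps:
M = I*√17818 (M = √(-17818) = I*√17818 ≈ 133.48*I)
1/(-10598 + M) = 1/(-10598 + I*√17818)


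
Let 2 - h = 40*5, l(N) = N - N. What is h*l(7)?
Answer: 0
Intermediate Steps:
l(N) = 0
h = -198 (h = 2 - 40*5 = 2 - 1*200 = 2 - 200 = -198)
h*l(7) = -198*0 = 0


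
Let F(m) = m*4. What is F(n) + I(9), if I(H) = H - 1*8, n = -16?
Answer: -63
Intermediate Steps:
I(H) = -8 + H (I(H) = H - 8 = -8 + H)
F(m) = 4*m
F(n) + I(9) = 4*(-16) + (-8 + 9) = -64 + 1 = -63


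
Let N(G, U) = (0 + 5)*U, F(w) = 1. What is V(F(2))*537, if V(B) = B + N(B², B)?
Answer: 3222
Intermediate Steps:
N(G, U) = 5*U
V(B) = 6*B (V(B) = B + 5*B = 6*B)
V(F(2))*537 = (6*1)*537 = 6*537 = 3222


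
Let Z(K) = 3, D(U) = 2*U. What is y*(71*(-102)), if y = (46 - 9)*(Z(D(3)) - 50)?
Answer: 12593838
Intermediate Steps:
y = -1739 (y = (46 - 9)*(3 - 50) = 37*(-47) = -1739)
y*(71*(-102)) = -123469*(-102) = -1739*(-7242) = 12593838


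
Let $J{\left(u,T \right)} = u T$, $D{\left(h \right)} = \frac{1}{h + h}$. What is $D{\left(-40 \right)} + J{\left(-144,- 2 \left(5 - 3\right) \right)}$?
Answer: $\frac{46079}{80} \approx 575.99$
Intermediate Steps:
$D{\left(h \right)} = \frac{1}{2 h}$
$J{\left(u,T \right)} = T u$
$D{\left(-40 \right)} + J{\left(-144,- 2 \left(5 - 3\right) \right)} = \frac{1}{2 \left(-40\right)} + - 2 \left(5 - 3\right) \left(-144\right) = \frac{1}{2} \left(- \frac{1}{40}\right) + \left(-2\right) 2 \left(-144\right) = - \frac{1}{80} - -576 = - \frac{1}{80} + 576 = \frac{46079}{80}$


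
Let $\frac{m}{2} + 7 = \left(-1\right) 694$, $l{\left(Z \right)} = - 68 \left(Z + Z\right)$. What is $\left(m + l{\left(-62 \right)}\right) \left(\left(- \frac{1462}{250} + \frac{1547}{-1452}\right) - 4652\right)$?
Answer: $- \frac{594451729261}{18150} \approx -3.2752 \cdot 10^{7}$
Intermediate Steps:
$l{\left(Z \right)} = - 136 Z$ ($l{\left(Z \right)} = - 68 \cdot 2 Z = - 136 Z$)
$m = -1402$ ($m = -14 + 2 \left(\left(-1\right) 694\right) = -14 + 2 \left(-694\right) = -14 - 1388 = -1402$)
$\left(m + l{\left(-62 \right)}\right) \left(\left(- \frac{1462}{250} + \frac{1547}{-1452}\right) - 4652\right) = \left(-1402 - -8432\right) \left(\left(- \frac{1462}{250} + \frac{1547}{-1452}\right) - 4652\right) = \left(-1402 + 8432\right) \left(\left(\left(-1462\right) \frac{1}{250} + 1547 \left(- \frac{1}{1452}\right)\right) - 4652\right) = 7030 \left(\left(- \frac{731}{125} - \frac{1547}{1452}\right) - 4652\right) = 7030 \left(- \frac{1254787}{181500} - 4652\right) = 7030 \left(- \frac{845592787}{181500}\right) = - \frac{594451729261}{18150}$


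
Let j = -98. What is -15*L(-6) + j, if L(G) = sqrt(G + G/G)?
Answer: -98 - 15*I*sqrt(5) ≈ -98.0 - 33.541*I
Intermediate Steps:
L(G) = sqrt(1 + G) (L(G) = sqrt(G + 1) = sqrt(1 + G))
-15*L(-6) + j = -15*sqrt(1 - 6) - 98 = -15*I*sqrt(5) - 98 = -98 - 15*I*sqrt(5)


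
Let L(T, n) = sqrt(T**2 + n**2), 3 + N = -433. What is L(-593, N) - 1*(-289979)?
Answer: 289979 + sqrt(541745) ≈ 2.9072e+5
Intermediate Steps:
N = -436 (N = -3 - 433 = -436)
L(-593, N) - 1*(-289979) = sqrt((-593)**2 + (-436)**2) - 1*(-289979) = sqrt(351649 + 190096) + 289979 = sqrt(541745) + 289979 = 289979 + sqrt(541745)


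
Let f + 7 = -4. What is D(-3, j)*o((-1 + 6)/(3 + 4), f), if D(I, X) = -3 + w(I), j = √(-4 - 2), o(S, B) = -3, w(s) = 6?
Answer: -9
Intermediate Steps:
f = -11 (f = -7 - 4 = -11)
j = I*√6 (j = √(-6) = I*√6 ≈ 2.4495*I)
D(I, X) = 3 (D(I, X) = -3 + 6 = 3)
D(-3, j)*o((-1 + 6)/(3 + 4), f) = 3*(-3) = -9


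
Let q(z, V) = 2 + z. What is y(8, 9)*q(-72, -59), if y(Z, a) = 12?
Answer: -840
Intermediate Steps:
y(8, 9)*q(-72, -59) = 12*(2 - 72) = 12*(-70) = -840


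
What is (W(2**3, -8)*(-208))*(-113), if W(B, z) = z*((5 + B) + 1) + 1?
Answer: -2608944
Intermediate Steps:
W(B, z) = 1 + z*(6 + B) (W(B, z) = z*(6 + B) + 1 = 1 + z*(6 + B))
(W(2**3, -8)*(-208))*(-113) = ((1 + 6*(-8) + 2**3*(-8))*(-208))*(-113) = ((1 - 48 + 8*(-8))*(-208))*(-113) = ((1 - 48 - 64)*(-208))*(-113) = -111*(-208)*(-113) = 23088*(-113) = -2608944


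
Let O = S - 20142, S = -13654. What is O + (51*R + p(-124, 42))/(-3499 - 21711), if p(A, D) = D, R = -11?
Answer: -851996641/25210 ≈ -33796.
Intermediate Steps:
O = -33796 (O = -13654 - 20142 = -33796)
O + (51*R + p(-124, 42))/(-3499 - 21711) = -33796 + (51*(-11) + 42)/(-3499 - 21711) = -33796 + (-561 + 42)/(-25210) = -33796 - 519*(-1/25210) = -33796 + 519/25210 = -851996641/25210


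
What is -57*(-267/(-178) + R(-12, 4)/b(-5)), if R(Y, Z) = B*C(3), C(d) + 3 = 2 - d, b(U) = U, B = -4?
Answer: 969/10 ≈ 96.900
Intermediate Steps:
C(d) = -1 - d (C(d) = -3 + (2 - d) = -1 - d)
R(Y, Z) = 16 (R(Y, Z) = -4*(-1 - 1*3) = -4*(-1 - 3) = -4*(-4) = 16)
-57*(-267/(-178) + R(-12, 4)/b(-5)) = -57*(-267/(-178) + 16/(-5)) = -57*(-267*(-1/178) + 16*(-⅕)) = -57*(3/2 - 16/5) = -57*(-17/10) = 969/10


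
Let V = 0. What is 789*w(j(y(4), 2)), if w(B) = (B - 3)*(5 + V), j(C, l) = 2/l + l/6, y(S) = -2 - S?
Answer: -6575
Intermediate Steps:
j(C, l) = 2/l + l/6 (j(C, l) = 2/l + l*(⅙) = 2/l + l/6)
w(B) = -15 + 5*B (w(B) = (B - 3)*(5 + 0) = (-3 + B)*5 = -15 + 5*B)
789*w(j(y(4), 2)) = 789*(-15 + 5*(2/2 + (⅙)*2)) = 789*(-15 + 5*(2*(½) + ⅓)) = 789*(-15 + 5*(1 + ⅓)) = 789*(-15 + 5*(4/3)) = 789*(-15 + 20/3) = 789*(-25/3) = -6575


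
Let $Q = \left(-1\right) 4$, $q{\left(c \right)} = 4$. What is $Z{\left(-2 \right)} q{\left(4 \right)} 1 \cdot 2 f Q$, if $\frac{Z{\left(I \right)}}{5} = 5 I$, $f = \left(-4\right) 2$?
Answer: $-12800$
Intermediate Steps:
$f = -8$
$Z{\left(I \right)} = 25 I$ ($Z{\left(I \right)} = 5 \cdot 5 I = 25 I$)
$Q = -4$
$Z{\left(-2 \right)} q{\left(4 \right)} 1 \cdot 2 f Q = 25 \left(-2\right) 4 \cdot 1 \cdot 2 \left(-8\right) \left(-4\right) = \left(-50\right) 4 \cdot 1 \left(\left(-16\right) \left(-4\right)\right) = \left(-200\right) 1 \cdot 64 = \left(-200\right) 64 = -12800$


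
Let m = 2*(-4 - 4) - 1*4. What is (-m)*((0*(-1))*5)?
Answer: 0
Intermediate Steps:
m = -20 (m = 2*(-8) - 4 = -16 - 4 = -20)
(-m)*((0*(-1))*5) = (-1*(-20))*((0*(-1))*5) = 20*(0*5) = 20*0 = 0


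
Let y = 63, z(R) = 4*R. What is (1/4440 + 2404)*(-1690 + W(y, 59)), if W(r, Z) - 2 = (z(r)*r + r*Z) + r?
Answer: 23973267206/555 ≈ 4.3195e+7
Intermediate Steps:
W(r, Z) = 2 + r + 4*r² + Z*r (W(r, Z) = 2 + (((4*r)*r + r*Z) + r) = 2 + ((4*r² + Z*r) + r) = 2 + (r + 4*r² + Z*r) = 2 + r + 4*r² + Z*r)
(1/4440 + 2404)*(-1690 + W(y, 59)) = (1/4440 + 2404)*(-1690 + (2 + 63 + 4*63² + 59*63)) = (1/4440 + 2404)*(-1690 + (2 + 63 + 4*3969 + 3717)) = 10673761*(-1690 + (2 + 63 + 15876 + 3717))/4440 = 10673761*(-1690 + 19658)/4440 = (10673761/4440)*17968 = 23973267206/555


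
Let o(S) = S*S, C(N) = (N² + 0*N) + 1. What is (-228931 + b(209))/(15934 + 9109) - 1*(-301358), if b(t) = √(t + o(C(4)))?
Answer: 7546679463/25043 + √498/25043 ≈ 3.0135e+5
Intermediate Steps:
C(N) = 1 + N² (C(N) = (N² + 0) + 1 = N² + 1 = 1 + N²)
o(S) = S²
b(t) = √(289 + t) (b(t) = √(t + (1 + 4²)²) = √(t + (1 + 16)²) = √(t + 17²) = √(t + 289) = √(289 + t))
(-228931 + b(209))/(15934 + 9109) - 1*(-301358) = (-228931 + √(289 + 209))/(15934 + 9109) - 1*(-301358) = (-228931 + √498)/25043 + 301358 = (-228931 + √498)*(1/25043) + 301358 = (-228931/25043 + √498/25043) + 301358 = 7546679463/25043 + √498/25043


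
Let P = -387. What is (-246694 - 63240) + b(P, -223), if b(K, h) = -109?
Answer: -310043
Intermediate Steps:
(-246694 - 63240) + b(P, -223) = (-246694 - 63240) - 109 = -309934 - 109 = -310043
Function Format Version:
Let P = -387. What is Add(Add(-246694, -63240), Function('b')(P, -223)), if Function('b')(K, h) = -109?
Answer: -310043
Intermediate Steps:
Add(Add(-246694, -63240), Function('b')(P, -223)) = Add(Add(-246694, -63240), -109) = Add(-309934, -109) = -310043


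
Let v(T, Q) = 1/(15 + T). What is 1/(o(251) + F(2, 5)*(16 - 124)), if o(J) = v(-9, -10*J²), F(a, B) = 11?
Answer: -6/7127 ≈ -0.00084187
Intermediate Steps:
o(J) = ⅙ (o(J) = 1/(15 - 9) = 1/6 = ⅙)
1/(o(251) + F(2, 5)*(16 - 124)) = 1/(⅙ + 11*(16 - 124)) = 1/(⅙ + 11*(-108)) = 1/(⅙ - 1188) = 1/(-7127/6) = -6/7127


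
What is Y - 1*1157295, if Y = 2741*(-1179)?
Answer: -4388934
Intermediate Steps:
Y = -3231639
Y - 1*1157295 = -3231639 - 1*1157295 = -3231639 - 1157295 = -4388934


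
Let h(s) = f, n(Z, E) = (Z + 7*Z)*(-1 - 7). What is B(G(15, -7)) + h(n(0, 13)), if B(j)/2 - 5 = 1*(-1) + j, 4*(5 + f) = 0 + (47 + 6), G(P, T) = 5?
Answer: 105/4 ≈ 26.250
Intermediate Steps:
n(Z, E) = -64*Z (n(Z, E) = (8*Z)*(-8) = -64*Z)
f = 33/4 (f = -5 + (0 + (47 + 6))/4 = -5 + (0 + 53)/4 = -5 + (1/4)*53 = -5 + 53/4 = 33/4 ≈ 8.2500)
h(s) = 33/4
B(j) = 8 + 2*j (B(j) = 10 + 2*(1*(-1) + j) = 10 + 2*(-1 + j) = 10 + (-2 + 2*j) = 8 + 2*j)
B(G(15, -7)) + h(n(0, 13)) = (8 + 2*5) + 33/4 = (8 + 10) + 33/4 = 18 + 33/4 = 105/4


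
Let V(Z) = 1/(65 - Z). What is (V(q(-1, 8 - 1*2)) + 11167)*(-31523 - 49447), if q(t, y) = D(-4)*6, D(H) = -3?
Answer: -75048016140/83 ≈ -9.0419e+8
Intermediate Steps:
q(t, y) = -18 (q(t, y) = -3*6 = -18)
(V(q(-1, 8 - 1*2)) + 11167)*(-31523 - 49447) = (-1/(-65 - 18) + 11167)*(-31523 - 49447) = (-1/(-83) + 11167)*(-80970) = (-1*(-1/83) + 11167)*(-80970) = (1/83 + 11167)*(-80970) = (926862/83)*(-80970) = -75048016140/83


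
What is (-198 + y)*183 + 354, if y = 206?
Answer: 1818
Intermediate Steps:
(-198 + y)*183 + 354 = (-198 + 206)*183 + 354 = 8*183 + 354 = 1464 + 354 = 1818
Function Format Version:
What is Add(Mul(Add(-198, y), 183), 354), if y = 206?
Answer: 1818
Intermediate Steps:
Add(Mul(Add(-198, y), 183), 354) = Add(Mul(Add(-198, 206), 183), 354) = Add(Mul(8, 183), 354) = Add(1464, 354) = 1818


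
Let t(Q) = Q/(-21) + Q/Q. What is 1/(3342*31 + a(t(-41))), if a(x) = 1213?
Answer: 1/104815 ≈ 9.5406e-6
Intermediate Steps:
t(Q) = 1 - Q/21 (t(Q) = Q*(-1/21) + 1 = -Q/21 + 1 = 1 - Q/21)
1/(3342*31 + a(t(-41))) = 1/(3342*31 + 1213) = 1/(103602 + 1213) = 1/104815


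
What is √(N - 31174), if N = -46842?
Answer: 8*I*√1219 ≈ 279.31*I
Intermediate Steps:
√(N - 31174) = √(-46842 - 31174) = √(-78016) = 8*I*√1219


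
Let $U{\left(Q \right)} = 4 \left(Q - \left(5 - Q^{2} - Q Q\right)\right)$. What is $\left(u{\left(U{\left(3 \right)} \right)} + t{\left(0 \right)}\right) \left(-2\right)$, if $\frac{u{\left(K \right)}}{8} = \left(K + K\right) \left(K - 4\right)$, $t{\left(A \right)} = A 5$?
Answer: $-122880$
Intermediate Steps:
$t{\left(A \right)} = 5 A$
$U{\left(Q \right)} = -20 + 4 Q + 8 Q^{2}$ ($U{\left(Q \right)} = 4 \left(Q + \left(\left(Q^{2} + Q^{2}\right) - 5\right)\right) = 4 \left(Q + \left(2 Q^{2} - 5\right)\right) = 4 \left(Q + \left(-5 + 2 Q^{2}\right)\right) = 4 \left(-5 + Q + 2 Q^{2}\right) = -20 + 4 Q + 8 Q^{2}$)
$u{\left(K \right)} = 16 K \left(-4 + K\right)$ ($u{\left(K \right)} = 8 \left(K + K\right) \left(K - 4\right) = 8 \cdot 2 K \left(-4 + K\right) = 16 K \left(-4 + K\right)$)
$\left(u{\left(U{\left(3 \right)} \right)} + t{\left(0 \right)}\right) \left(-2\right) = \left(16 \left(-20 + 4 \cdot 3 + 8 \cdot 3^{2}\right) \left(-4 + \left(-20 + 4 \cdot 3 + 8 \cdot 3^{2}\right)\right) + 5 \cdot 0\right) \left(-2\right) = \left(16 \left(-20 + 12 + 8 \cdot 9\right) \left(-4 + \left(-20 + 12 + 8 \cdot 9\right)\right) + 0\right) \left(-2\right) = \left(16 \left(-20 + 12 + 72\right) \left(-4 + \left(-20 + 12 + 72\right)\right) + 0\right) \left(-2\right) = \left(16 \cdot 64 \left(-4 + 64\right) + 0\right) \left(-2\right) = \left(16 \cdot 64 \cdot 60 + 0\right) \left(-2\right) = \left(61440 + 0\right) \left(-2\right) = 61440 \left(-2\right) = -122880$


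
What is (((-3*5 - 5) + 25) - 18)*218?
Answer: -2834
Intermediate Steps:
(((-3*5 - 5) + 25) - 18)*218 = (((-15 - 5) + 25) - 18)*218 = ((-20 + 25) - 18)*218 = (5 - 18)*218 = -13*218 = -2834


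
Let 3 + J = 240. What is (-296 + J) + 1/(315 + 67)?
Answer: -22537/382 ≈ -58.997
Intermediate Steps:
J = 237 (J = -3 + 240 = 237)
(-296 + J) + 1/(315 + 67) = (-296 + 237) + 1/(315 + 67) = -59 + 1/382 = -22537/382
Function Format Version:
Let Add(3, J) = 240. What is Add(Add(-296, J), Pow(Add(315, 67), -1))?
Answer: Rational(-22537, 382) ≈ -58.997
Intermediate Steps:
J = 237 (J = Add(-3, 240) = 237)
Add(Add(-296, J), Pow(Add(315, 67), -1)) = Add(Add(-296, 237), Pow(Add(315, 67), -1)) = Add(-59, Pow(382, -1)) = Add(-59, Rational(1, 382)) = Rational(-22537, 382)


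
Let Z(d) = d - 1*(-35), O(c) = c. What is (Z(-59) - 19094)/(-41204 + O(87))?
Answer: 19118/41117 ≈ 0.46497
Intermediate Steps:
Z(d) = 35 + d (Z(d) = d + 35 = 35 + d)
(Z(-59) - 19094)/(-41204 + O(87)) = ((35 - 59) - 19094)/(-41204 + 87) = (-24 - 19094)/(-41117) = -19118*(-1/41117) = 19118/41117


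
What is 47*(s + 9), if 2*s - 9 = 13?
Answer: 940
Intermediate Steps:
s = 11 (s = 9/2 + (½)*13 = 9/2 + 13/2 = 11)
47*(s + 9) = 47*(11 + 9) = 47*20 = 940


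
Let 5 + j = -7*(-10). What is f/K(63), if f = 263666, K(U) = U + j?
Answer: 131833/64 ≈ 2059.9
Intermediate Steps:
j = 65 (j = -5 - 7*(-10) = -5 + 70 = 65)
K(U) = 65 + U (K(U) = U + 65 = 65 + U)
f/K(63) = 263666/(65 + 63) = 263666/128 = 263666*(1/128) = 131833/64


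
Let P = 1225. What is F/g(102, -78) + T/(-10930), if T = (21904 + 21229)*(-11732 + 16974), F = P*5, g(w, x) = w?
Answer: -11497789361/557430 ≈ -20626.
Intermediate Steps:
F = 6125 (F = 1225*5 = 6125)
T = 226103186 (T = 43133*5242 = 226103186)
F/g(102, -78) + T/(-10930) = 6125/102 + 226103186/(-10930) = 6125*(1/102) + 226103186*(-1/10930) = 6125/102 - 113051593/5465 = -11497789361/557430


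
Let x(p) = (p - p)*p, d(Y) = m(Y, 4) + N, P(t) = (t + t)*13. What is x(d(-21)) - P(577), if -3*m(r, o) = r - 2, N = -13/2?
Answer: -15002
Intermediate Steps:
N = -13/2 (N = -13*1/2 = -13/2 ≈ -6.5000)
m(r, o) = 2/3 - r/3 (m(r, o) = -(r - 2)/3 = -(-2 + r)/3 = 2/3 - r/3)
P(t) = 26*t (P(t) = (2*t)*13 = 26*t)
d(Y) = -35/6 - Y/3 (d(Y) = (2/3 - Y/3) - 13/2 = -35/6 - Y/3)
x(p) = 0 (x(p) = 0*p = 0)
x(d(-21)) - P(577) = 0 - 26*577 = 0 - 1*15002 = 0 - 15002 = -15002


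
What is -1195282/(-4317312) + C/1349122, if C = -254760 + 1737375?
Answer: 2003373193321/1456145150016 ≈ 1.3758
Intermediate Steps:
C = 1482615
-1195282/(-4317312) + C/1349122 = -1195282/(-4317312) + 1482615/1349122 = -1195282*(-1/4317312) + 1482615*(1/1349122) = 597641/2158656 + 1482615/1349122 = 2003373193321/1456145150016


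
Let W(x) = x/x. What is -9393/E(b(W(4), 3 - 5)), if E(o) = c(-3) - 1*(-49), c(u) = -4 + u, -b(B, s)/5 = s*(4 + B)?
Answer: -3131/14 ≈ -223.64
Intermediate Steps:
W(x) = 1
b(B, s) = -5*s*(4 + B)
E(o) = 42 (E(o) = (-4 - 3) - 1*(-49) = -7 + 49 = 42)
-9393/E(b(W(4), 3 - 5)) = -9393/42 = -9393*1/42 = -3131/14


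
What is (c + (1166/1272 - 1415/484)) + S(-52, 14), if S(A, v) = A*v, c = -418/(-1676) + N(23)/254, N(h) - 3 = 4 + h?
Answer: -14093946893/19316319 ≈ -729.64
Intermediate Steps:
N(h) = 7 + h (N(h) = 3 + (4 + h) = 7 + h)
c = 39113/106426 (c = -418/(-1676) + (7 + 23)/254 = -418*(-1/1676) + 30*(1/254) = 209/838 + 15/127 = 39113/106426 ≈ 0.36751)
(c + (1166/1272 - 1415/484)) + S(-52, 14) = (39113/106426 + (1166/1272 - 1415/484)) - 52*14 = (39113/106426 + (1166*(1/1272) - 1415*1/484)) - 728 = (39113/106426 + (11/12 - 1415/484)) - 728 = (39113/106426 - 1457/726) - 728 = -31666661/19316319 - 728 = -14093946893/19316319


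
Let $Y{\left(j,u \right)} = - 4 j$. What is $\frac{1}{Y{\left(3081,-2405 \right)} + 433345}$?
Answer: $\frac{1}{421021} \approx 2.3752 \cdot 10^{-6}$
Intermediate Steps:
$\frac{1}{Y{\left(3081,-2405 \right)} + 433345} = \frac{1}{\left(-4\right) 3081 + 433345} = \frac{1}{-12324 + 433345} = \frac{1}{421021}$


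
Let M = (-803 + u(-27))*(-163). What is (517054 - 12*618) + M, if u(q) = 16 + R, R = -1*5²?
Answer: 641994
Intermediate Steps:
R = -25 (R = -1*25 = -25)
u(q) = -9 (u(q) = 16 - 25 = -9)
M = 132356 (M = (-803 - 9)*(-163) = -812*(-163) = 132356)
(517054 - 12*618) + M = (517054 - 12*618) + 132356 = (517054 - 7416) + 132356 = 509638 + 132356 = 641994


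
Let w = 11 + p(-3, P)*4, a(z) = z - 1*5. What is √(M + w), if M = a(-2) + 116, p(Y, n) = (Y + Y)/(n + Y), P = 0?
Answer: 8*√2 ≈ 11.314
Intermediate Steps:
p(Y, n) = 2*Y/(Y + n) (p(Y, n) = (2*Y)/(Y + n) = 2*Y/(Y + n))
a(z) = -5 + z (a(z) = z - 5 = -5 + z)
M = 109 (M = (-5 - 2) + 116 = -7 + 116 = 109)
w = 19 (w = 11 + (2*(-3)/(-3 + 0))*4 = 11 + (2*(-3)/(-3))*4 = 11 + (2*(-3)*(-⅓))*4 = 11 + 2*4 = 11 + 8 = 19)
√(M + w) = √(109 + 19) = √128 = 8*√2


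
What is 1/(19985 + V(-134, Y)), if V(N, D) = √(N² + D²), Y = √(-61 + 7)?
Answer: 19985/399382323 - √17902/399382323 ≈ 4.9705e-5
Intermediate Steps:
Y = 3*I*√6 (Y = √(-54) = 3*I*√6 ≈ 7.3485*I)
V(N, D) = √(D² + N²)
1/(19985 + V(-134, Y)) = 1/(19985 + √((3*I*√6)² + (-134)²)) = 1/(19985 + √(-54 + 17956)) = 1/(19985 + √17902)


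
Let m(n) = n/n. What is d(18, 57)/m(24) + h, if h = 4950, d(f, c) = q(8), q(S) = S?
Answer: 4958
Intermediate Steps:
m(n) = 1
d(f, c) = 8
d(18, 57)/m(24) + h = 8/1 + 4950 = 8*1 + 4950 = 8 + 4950 = 4958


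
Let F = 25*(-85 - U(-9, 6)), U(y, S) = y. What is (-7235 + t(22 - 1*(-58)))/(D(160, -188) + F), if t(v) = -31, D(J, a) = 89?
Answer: 7266/1811 ≈ 4.0121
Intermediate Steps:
F = -1900 (F = 25*(-85 - 1*(-9)) = 25*(-85 + 9) = 25*(-76) = -1900)
(-7235 + t(22 - 1*(-58)))/(D(160, -188) + F) = (-7235 - 31)/(89 - 1900) = -7266/(-1811) = -7266*(-1/1811) = 7266/1811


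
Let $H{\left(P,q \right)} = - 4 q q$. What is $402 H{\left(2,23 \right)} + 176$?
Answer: $-850456$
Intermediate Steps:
$H{\left(P,q \right)} = - 4 q^{2}$
$402 H{\left(2,23 \right)} + 176 = 402 \left(- 4 \cdot 23^{2}\right) + 176 = 402 \left(\left(-4\right) 529\right) + 176 = 402 \left(-2116\right) + 176 = -850632 + 176 = -850456$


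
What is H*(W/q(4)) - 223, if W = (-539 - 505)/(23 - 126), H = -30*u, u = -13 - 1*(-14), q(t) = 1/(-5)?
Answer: 133631/103 ≈ 1297.4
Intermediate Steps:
q(t) = -⅕
u = 1 (u = -13 + 14 = 1)
H = -30 (H = -30*1 = -30)
W = 1044/103 (W = -1044/(-103) = -1044*(-1/103) = 1044/103 ≈ 10.136)
H*(W/q(4)) - 223 = -31320/(103*(-⅕)) - 223 = -31320*(-5)/103 - 223 = -30*(-5220/103) - 223 = 156600/103 - 223 = 133631/103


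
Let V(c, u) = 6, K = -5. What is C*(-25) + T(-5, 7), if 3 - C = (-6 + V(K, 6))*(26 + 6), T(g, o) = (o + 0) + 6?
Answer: -62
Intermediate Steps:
T(g, o) = 6 + o (T(g, o) = o + 6 = 6 + o)
C = 3 (C = 3 - (-6 + 6)*(26 + 6) = 3 - 0*32 = 3 - 1*0 = 3 + 0 = 3)
C*(-25) + T(-5, 7) = 3*(-25) + (6 + 7) = -75 + 13 = -62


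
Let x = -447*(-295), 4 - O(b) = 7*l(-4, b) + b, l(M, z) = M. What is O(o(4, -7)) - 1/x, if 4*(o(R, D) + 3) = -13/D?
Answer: 127513427/3692220 ≈ 34.536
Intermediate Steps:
o(R, D) = -3 - 13/(4*D) (o(R, D) = -3 + (-13/D)/4 = -3 - 13/(4*D))
O(b) = 32 - b (O(b) = 4 - (7*(-4) + b) = 4 - (-28 + b) = 4 + (28 - b) = 32 - b)
x = 131865
O(o(4, -7)) - 1/x = (32 - (-3 - 13/4/(-7))) - 1/131865 = (32 - (-3 - 13/4*(-1/7))) - 1*1/131865 = (32 - (-3 + 13/28)) - 1/131865 = (32 - 1*(-71/28)) - 1/131865 = (32 + 71/28) - 1/131865 = 967/28 - 1/131865 = 127513427/3692220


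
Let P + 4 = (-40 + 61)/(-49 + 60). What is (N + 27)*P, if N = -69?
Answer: 966/11 ≈ 87.818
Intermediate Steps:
P = -23/11 (P = -4 + (-40 + 61)/(-49 + 60) = -4 + 21/11 = -23/11 ≈ -2.0909)
(N + 27)*P = (-69 + 27)*(-23/11) = -42*(-23/11) = 966/11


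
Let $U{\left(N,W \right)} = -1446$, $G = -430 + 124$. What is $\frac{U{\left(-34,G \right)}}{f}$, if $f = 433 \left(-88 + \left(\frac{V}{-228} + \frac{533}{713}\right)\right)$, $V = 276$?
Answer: $\frac{9794481}{259455332} \approx 0.03775$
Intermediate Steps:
$G = -306$
$f = - \frac{518910664}{13547}$ ($f = 433 \left(-88 + \left(\frac{276}{-228} + \frac{533}{713}\right)\right) = 433 \left(-88 + \left(276 \left(- \frac{1}{228}\right) + 533 \cdot \frac{1}{713}\right)\right) = 433 \left(-88 + \left(- \frac{23}{19} + \frac{533}{713}\right)\right) = 433 \left(-88 - \frac{6272}{13547}\right) = 433 \left(- \frac{1198408}{13547}\right) = - \frac{518910664}{13547} \approx -38305.0$)
$\frac{U{\left(-34,G \right)}}{f} = - \frac{1446}{- \frac{518910664}{13547}} = \left(-1446\right) \left(- \frac{13547}{518910664}\right) = \frac{9794481}{259455332}$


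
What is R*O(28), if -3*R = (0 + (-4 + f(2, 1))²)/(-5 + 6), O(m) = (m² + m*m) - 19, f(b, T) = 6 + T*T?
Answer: -4647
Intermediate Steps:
f(b, T) = 6 + T²
O(m) = -19 + 2*m² (O(m) = (m² + m²) - 19 = 2*m² - 19 = -19 + 2*m²)
R = -3 (R = -(0 + (-4 + (6 + 1²))²)/(3*(-5 + 6)) = -(0 + (-4 + (6 + 1))²)/(3*1) = -(0 + (-4 + 7)²)/3 = -(0 + 3²)/3 = -(0 + 9)/3 = -3 ≈ -3.0000)
R*O(28) = -3*(-19 + 2*28²) = -3*(-19 + 2*784) = -3*(-19 + 1568) = -3*1549 = -4647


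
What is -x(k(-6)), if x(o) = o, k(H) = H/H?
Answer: -1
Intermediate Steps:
k(H) = 1
-x(k(-6)) = -1*1 = -1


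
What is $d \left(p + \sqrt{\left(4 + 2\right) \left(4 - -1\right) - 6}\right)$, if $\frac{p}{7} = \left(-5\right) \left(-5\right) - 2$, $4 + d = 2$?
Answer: $-322 - 4 \sqrt{6} \approx -331.8$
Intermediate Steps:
$d = -2$ ($d = -4 + 2 = -2$)
$p = 161$ ($p = 7 \left(\left(-5\right) \left(-5\right) - 2\right) = 7 \left(25 - 2\right) = 7 \cdot 23 = 161$)
$d \left(p + \sqrt{\left(4 + 2\right) \left(4 - -1\right) - 6}\right) = - 2 \left(161 + \sqrt{\left(4 + 2\right) \left(4 - -1\right) - 6}\right) = - 2 \left(161 + \sqrt{6 \left(4 + 1\right) - 6}\right) = - 2 \left(161 + \sqrt{6 \cdot 5 - 6}\right) = - 2 \left(161 + \sqrt{30 - 6}\right) = - 2 \left(161 + \sqrt{24}\right) = - 2 \left(161 + 2 \sqrt{6}\right) = -322 - 4 \sqrt{6}$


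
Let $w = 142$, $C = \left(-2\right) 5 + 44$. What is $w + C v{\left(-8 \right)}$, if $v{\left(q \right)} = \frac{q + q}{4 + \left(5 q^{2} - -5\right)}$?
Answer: $\frac{46174}{329} \approx 140.35$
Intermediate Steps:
$C = 34$ ($C = -10 + 44 = 34$)
$v{\left(q \right)} = \frac{2 q}{9 + 5 q^{2}}$ ($v{\left(q \right)} = \frac{2 q}{4 + \left(5 q^{2} + 5\right)} = \frac{2 q}{4 + \left(5 + 5 q^{2}\right)} = \frac{2 q}{9 + 5 q^{2}}$)
$w + C v{\left(-8 \right)} = 142 + 34 \cdot 2 \left(-8\right) \frac{1}{9 + 5 \left(-8\right)^{2}} = 142 + 34 \cdot 2 \left(-8\right) \frac{1}{9 + 5 \cdot 64} = 142 + 34 \cdot 2 \left(-8\right) \frac{1}{9 + 320} = 142 + 34 \cdot 2 \left(-8\right) \frac{1}{329} = 142 + 34 \left(- \frac{16}{329}\right) = 142 - \frac{544}{329} = \frac{46174}{329}$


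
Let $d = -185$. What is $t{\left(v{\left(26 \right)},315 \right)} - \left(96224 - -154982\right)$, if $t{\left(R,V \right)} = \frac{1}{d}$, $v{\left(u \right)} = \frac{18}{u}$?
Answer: $- \frac{46473111}{185} \approx -2.5121 \cdot 10^{5}$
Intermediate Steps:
$t{\left(R,V \right)} = - \frac{1}{185}$ ($t{\left(R,V \right)} = \frac{1}{-185} = - \frac{1}{185}$)
$t{\left(v{\left(26 \right)},315 \right)} - \left(96224 - -154982\right) = - \frac{1}{185} - \left(96224 - -154982\right) = - \frac{1}{185} - \left(96224 + 154982\right) = - \frac{1}{185} - 251206 = - \frac{46473111}{185}$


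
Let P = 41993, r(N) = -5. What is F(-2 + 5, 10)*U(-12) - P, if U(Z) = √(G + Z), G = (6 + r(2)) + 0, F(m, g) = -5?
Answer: -41993 - 5*I*√11 ≈ -41993.0 - 16.583*I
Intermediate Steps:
G = 1 (G = (6 - 5) + 0 = 1 + 0 = 1)
U(Z) = √(1 + Z)
F(-2 + 5, 10)*U(-12) - P = -5*√(1 - 12) - 1*41993 = -5*I*√11 - 41993 = -41993 - 5*I*√11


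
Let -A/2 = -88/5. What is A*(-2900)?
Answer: -102080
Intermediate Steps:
A = 176/5 (A = -(-176)/5 = -2*(-88/5) = 176/5 ≈ 35.200)
A*(-2900) = (176/5)*(-2900) = -102080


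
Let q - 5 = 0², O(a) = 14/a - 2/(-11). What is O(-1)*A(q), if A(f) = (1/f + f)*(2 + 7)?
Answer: -35568/55 ≈ -646.69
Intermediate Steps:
O(a) = 2/11 + 14/a (O(a) = 14/a - 2*(-1/11) = 14/a + 2/11 = 2/11 + 14/a)
q = 5 (q = 5 + 0² = 5 + 0 = 5)
A(f) = 9*f + 9/f (A(f) = (f + 1/f)*9 = 9*f + 9/f)
O(-1)*A(q) = (2/11 + 14/(-1))*(9*5 + 9/5) = (2/11 + 14*(-1))*(45 + 9*(⅕)) = (2/11 - 14)*(45 + 9/5) = -152/11*234/5 = -35568/55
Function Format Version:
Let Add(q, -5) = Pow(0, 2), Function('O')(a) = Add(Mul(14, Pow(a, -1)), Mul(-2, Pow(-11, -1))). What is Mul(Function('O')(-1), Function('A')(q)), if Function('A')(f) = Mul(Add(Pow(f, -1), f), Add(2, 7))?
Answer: Rational(-35568, 55) ≈ -646.69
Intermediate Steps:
Function('O')(a) = Add(Rational(2, 11), Mul(14, Pow(a, -1))) (Function('O')(a) = Add(Mul(14, Pow(a, -1)), Mul(-2, Rational(-1, 11))) = Add(Mul(14, Pow(a, -1)), Rational(2, 11)) = Add(Rational(2, 11), Mul(14, Pow(a, -1))))
q = 5 (q = Add(5, Pow(0, 2)) = Add(5, 0) = 5)
Function('A')(f) = Add(Mul(9, f), Mul(9, Pow(f, -1))) (Function('A')(f) = Mul(Add(f, Pow(f, -1)), 9) = Add(Mul(9, f), Mul(9, Pow(f, -1))))
Mul(Function('O')(-1), Function('A')(q)) = Mul(Add(Rational(2, 11), Mul(14, Pow(-1, -1))), Add(Mul(9, 5), Mul(9, Pow(5, -1)))) = Mul(Add(Rational(2, 11), Mul(14, -1)), Add(45, Mul(9, Rational(1, 5)))) = Mul(Add(Rational(2, 11), -14), Add(45, Rational(9, 5))) = Mul(Rational(-152, 11), Rational(234, 5)) = Rational(-35568, 55)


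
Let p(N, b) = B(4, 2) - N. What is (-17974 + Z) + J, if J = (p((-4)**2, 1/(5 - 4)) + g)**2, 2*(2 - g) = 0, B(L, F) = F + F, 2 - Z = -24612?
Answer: 6740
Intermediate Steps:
Z = 24614 (Z = 2 - 1*(-24612) = 2 + 24612 = 24614)
B(L, F) = 2*F
p(N, b) = 4 - N (p(N, b) = 2*2 - N = 4 - N)
g = 2 (g = 2 - 1/2*0 = 2 + 0 = 2)
J = 100 (J = ((4 - 1*(-4)**2) + 2)**2 = ((4 - 1*16) + 2)**2 = ((4 - 16) + 2)**2 = (-12 + 2)**2 = (-10)**2 = 100)
(-17974 + Z) + J = (-17974 + 24614) + 100 = 6640 + 100 = 6740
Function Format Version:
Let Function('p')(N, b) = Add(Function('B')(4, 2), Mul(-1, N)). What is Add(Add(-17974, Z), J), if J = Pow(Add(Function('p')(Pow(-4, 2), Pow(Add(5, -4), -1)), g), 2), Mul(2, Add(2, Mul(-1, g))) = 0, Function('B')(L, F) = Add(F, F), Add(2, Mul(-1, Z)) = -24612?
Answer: 6740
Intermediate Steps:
Z = 24614 (Z = Add(2, Mul(-1, -24612)) = Add(2, 24612) = 24614)
Function('B')(L, F) = Mul(2, F)
Function('p')(N, b) = Add(4, Mul(-1, N)) (Function('p')(N, b) = Add(Mul(2, 2), Mul(-1, N)) = Add(4, Mul(-1, N)))
g = 2 (g = Add(2, Mul(Rational(-1, 2), 0)) = Add(2, 0) = 2)
J = 100 (J = Pow(Add(Add(4, Mul(-1, Pow(-4, 2))), 2), 2) = Pow(Add(Add(4, Mul(-1, 16)), 2), 2) = Pow(Add(Add(4, -16), 2), 2) = Pow(Add(-12, 2), 2) = Pow(-10, 2) = 100)
Add(Add(-17974, Z), J) = Add(Add(-17974, 24614), 100) = Add(6640, 100) = 6740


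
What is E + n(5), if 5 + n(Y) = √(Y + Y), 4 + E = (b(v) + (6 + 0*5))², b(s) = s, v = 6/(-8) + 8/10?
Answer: 11041/400 + √10 ≈ 30.765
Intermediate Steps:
v = 1/20 (v = 6*(-⅛) + 8*(⅒) = -¾ + ⅘ = 1/20 ≈ 0.050000)
E = 13041/400 (E = -4 + (1/20 + (6 + 0*5))² = -4 + (1/20 + (6 + 0))² = -4 + (1/20 + 6)² = -4 + (121/20)² = -4 + 14641/400 = 13041/400 ≈ 32.602)
n(Y) = -5 + √2*√Y (n(Y) = -5 + √(Y + Y) = -5 + √(2*Y) = -5 + √2*√Y)
E + n(5) = 13041/400 + (-5 + √2*√5) = 13041/400 + (-5 + √10) = 11041/400 + √10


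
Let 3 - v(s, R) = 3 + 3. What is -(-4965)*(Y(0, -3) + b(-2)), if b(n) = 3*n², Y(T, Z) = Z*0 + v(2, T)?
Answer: 44685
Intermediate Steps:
v(s, R) = -3 (v(s, R) = 3 - (3 + 3) = 3 - 1*6 = 3 - 6 = -3)
Y(T, Z) = -3 (Y(T, Z) = Z*0 - 3 = 0 - 3 = -3)
-(-4965)*(Y(0, -3) + b(-2)) = -(-4965)*(-3 + 3*(-2)²) = -(-4965)*(-3 + 3*4) = -(-4965)*(-3 + 12) = -(-4965)*9 = -1655*(-27) = 44685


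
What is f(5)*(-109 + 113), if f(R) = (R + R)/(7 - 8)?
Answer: -40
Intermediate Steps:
f(R) = -2*R (f(R) = (2*R)/(-1) = (2*R)*(-1) = -2*R)
f(5)*(-109 + 113) = (-2*5)*(-109 + 113) = -10*4 = -40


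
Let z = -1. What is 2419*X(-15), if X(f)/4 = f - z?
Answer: -135464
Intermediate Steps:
X(f) = 4 + 4*f (X(f) = 4*(f - 1*(-1)) = 4*(f + 1) = 4*(1 + f) = 4 + 4*f)
2419*X(-15) = 2419*(4 + 4*(-15)) = 2419*(4 - 60) = 2419*(-56) = -135464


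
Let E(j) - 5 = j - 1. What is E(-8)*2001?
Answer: -8004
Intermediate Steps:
E(j) = 4 + j (E(j) = 5 + (j - 1) = 5 + (-1 + j) = 4 + j)
E(-8)*2001 = (4 - 8)*2001 = -4*2001 = -8004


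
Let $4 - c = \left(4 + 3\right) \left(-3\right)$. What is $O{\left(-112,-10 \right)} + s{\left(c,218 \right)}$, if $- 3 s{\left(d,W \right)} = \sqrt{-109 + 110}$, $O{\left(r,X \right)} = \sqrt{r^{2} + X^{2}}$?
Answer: $- \frac{1}{3} + 2 \sqrt{3161} \approx 112.11$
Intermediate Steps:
$O{\left(r,X \right)} = \sqrt{X^{2} + r^{2}}$
$c = 25$ ($c = 4 - \left(4 + 3\right) \left(-3\right) = 4 - 7 \left(-3\right) = 4 - -21 = 4 + 21 = 25$)
$s{\left(d,W \right)} = - \frac{1}{3}$ ($s{\left(d,W \right)} = - \frac{\sqrt{-109 + 110}}{3} = - \frac{\sqrt{1}}{3} = \left(- \frac{1}{3}\right) 1 = - \frac{1}{3}$)
$O{\left(-112,-10 \right)} + s{\left(c,218 \right)} = \sqrt{\left(-10\right)^{2} + \left(-112\right)^{2}} - \frac{1}{3} = \sqrt{100 + 12544} - \frac{1}{3} = \sqrt{12644} - \frac{1}{3} = 2 \sqrt{3161} - \frac{1}{3} = - \frac{1}{3} + 2 \sqrt{3161}$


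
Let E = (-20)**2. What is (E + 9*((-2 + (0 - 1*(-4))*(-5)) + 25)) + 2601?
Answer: 3028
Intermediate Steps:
E = 400
(E + 9*((-2 + (0 - 1*(-4))*(-5)) + 25)) + 2601 = (400 + 9*((-2 + (0 - 1*(-4))*(-5)) + 25)) + 2601 = (400 + 9*((-2 + (0 + 4)*(-5)) + 25)) + 2601 = (400 + 9*((-2 + 4*(-5)) + 25)) + 2601 = (400 + 9*((-2 - 20) + 25)) + 2601 = (400 + 9*(-22 + 25)) + 2601 = (400 + 9*3) + 2601 = (400 + 27) + 2601 = 427 + 2601 = 3028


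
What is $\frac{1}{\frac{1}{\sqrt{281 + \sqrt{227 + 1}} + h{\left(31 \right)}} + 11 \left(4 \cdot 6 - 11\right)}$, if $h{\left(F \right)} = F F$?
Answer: $\frac{1}{143 + \frac{1}{961 + \sqrt{281 + 2 \sqrt{57}}}} \approx 0.006993$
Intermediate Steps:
$h{\left(F \right)} = F^{2}$
$\frac{1}{\frac{1}{\sqrt{281 + \sqrt{227 + 1}} + h{\left(31 \right)}} + 11 \left(4 \cdot 6 - 11\right)} = \frac{1}{\frac{1}{\sqrt{281 + \sqrt{227 + 1}} + 31^{2}} + 11 \left(4 \cdot 6 - 11\right)} = \frac{1}{\frac{1}{\sqrt{281 + \sqrt{228}} + 961} + 11 \left(24 - 11\right)} = \frac{1}{\frac{1}{\sqrt{281 + 2 \sqrt{57}} + 961} + 11 \cdot 13} = \frac{1}{\frac{1}{961 + \sqrt{281 + 2 \sqrt{57}}} + 143} = \frac{1}{143 + \frac{1}{961 + \sqrt{281 + 2 \sqrt{57}}}}$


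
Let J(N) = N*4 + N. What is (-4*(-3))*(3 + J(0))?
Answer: 36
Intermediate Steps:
J(N) = 5*N (J(N) = 4*N + N = 5*N)
(-4*(-3))*(3 + J(0)) = (-4*(-3))*(3 + 5*0) = 12*(3 + 0) = 12*3 = 36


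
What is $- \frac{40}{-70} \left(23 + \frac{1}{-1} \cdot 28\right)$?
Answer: $- \frac{20}{7} \approx -2.8571$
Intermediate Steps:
$- \frac{40}{-70} \left(23 + \frac{1}{-1} \cdot 28\right) = \left(-40\right) \left(- \frac{1}{70}\right) \left(23 - 28\right) = \frac{4 \left(23 - 28\right)}{7} = \frac{4}{7} \left(-5\right) = - \frac{20}{7}$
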